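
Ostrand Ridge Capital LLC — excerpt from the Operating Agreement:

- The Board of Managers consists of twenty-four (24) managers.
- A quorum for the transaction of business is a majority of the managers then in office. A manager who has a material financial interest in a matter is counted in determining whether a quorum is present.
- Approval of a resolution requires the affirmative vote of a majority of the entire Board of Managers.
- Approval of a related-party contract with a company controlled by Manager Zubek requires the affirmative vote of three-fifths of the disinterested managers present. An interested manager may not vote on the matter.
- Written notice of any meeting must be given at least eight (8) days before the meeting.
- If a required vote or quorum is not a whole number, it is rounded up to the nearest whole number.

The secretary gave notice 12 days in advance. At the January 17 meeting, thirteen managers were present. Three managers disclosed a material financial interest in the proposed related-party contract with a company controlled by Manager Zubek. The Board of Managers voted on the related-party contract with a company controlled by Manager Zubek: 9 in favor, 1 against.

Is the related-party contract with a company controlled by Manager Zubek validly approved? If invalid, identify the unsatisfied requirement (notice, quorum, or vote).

Notice: 12 days given; 8 required (12 ≥ 8). Satisfied.
Quorum: 13 present (interested managers count toward quorum); quorum is 13. Satisfied.
Vote: the related-party contract with a company controlled by Manager Zubek requires three-fifths of the disinterested managers present (13 − 3 = 10). 3/5 of 10 = 6, so 6 affirmative votes are needed; 9 voted in favor. Satisfied.

Valid — all requirements satisfied.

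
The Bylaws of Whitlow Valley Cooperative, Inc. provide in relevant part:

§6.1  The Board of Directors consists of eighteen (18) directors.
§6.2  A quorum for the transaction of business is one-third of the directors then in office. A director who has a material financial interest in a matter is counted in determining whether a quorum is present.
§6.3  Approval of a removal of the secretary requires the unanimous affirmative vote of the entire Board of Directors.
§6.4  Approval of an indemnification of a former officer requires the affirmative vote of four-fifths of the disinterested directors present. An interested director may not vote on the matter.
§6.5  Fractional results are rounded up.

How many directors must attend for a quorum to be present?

1/3 of 18 = 6.

6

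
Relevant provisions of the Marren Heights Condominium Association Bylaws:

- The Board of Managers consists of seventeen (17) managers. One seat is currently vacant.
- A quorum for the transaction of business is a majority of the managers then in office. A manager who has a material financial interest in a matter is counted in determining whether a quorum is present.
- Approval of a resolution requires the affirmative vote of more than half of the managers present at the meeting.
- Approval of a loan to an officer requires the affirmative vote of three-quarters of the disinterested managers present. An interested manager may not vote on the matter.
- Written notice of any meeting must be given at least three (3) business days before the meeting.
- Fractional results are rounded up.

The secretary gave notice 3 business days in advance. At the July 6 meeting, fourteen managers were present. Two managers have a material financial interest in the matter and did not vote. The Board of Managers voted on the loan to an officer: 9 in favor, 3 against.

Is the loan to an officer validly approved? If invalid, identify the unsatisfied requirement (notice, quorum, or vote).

Valid — all requirements satisfied.

Notice: 3 business days given; 3 required (3 ≥ 3). Satisfied.
Quorum: 14 present (interested managers count toward quorum); quorum is 9. Satisfied.
Vote: the loan to an officer requires three-fourths of the disinterested managers present (14 − 2 = 12). 3/4 of 12 = 9, so 9 affirmative votes are needed; 9 voted in favor. Satisfied.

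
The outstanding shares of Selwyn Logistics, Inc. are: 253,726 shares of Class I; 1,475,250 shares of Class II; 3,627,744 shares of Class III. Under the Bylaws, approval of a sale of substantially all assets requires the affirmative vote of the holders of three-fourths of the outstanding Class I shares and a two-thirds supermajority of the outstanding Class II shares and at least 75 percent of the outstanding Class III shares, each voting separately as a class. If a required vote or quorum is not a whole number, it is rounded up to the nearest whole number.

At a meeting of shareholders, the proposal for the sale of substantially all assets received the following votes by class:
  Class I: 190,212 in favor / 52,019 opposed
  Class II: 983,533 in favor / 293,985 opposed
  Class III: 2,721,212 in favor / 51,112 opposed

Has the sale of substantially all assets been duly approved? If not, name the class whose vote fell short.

Class I: 3/4 of 253726 = 190294.50, rounded up to 190295; 190,295 required, 190,212 in favor — not approved.
Class II: 2/3 of 1475250 = 983500; 983,500 required, 983,533 in favor — approved.
Class III: 3/4 of 3627744 = 2720808; 2,720,808 required, 2,721,212 in favor — approved.

Not approved — the Class I shares did not give the required vote.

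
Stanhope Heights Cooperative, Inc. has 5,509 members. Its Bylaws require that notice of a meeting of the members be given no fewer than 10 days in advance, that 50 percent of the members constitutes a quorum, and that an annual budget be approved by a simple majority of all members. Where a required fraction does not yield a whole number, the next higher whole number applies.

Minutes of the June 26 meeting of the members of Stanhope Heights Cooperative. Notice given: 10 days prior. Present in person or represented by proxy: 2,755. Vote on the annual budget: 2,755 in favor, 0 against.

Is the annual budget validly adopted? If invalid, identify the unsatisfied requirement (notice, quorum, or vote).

Notice: 10 days given; 10 required. Satisfied.
Quorum: 50% of 5,509 = 2,754.50, rounded up to 2,755; 2,755 present. Satisfied.
Vote: requires a majority of all members (5,509); a majority of 5509 is 2755, so 2,755 needed; 2,755 in favor. Satisfied.

Valid — all requirements satisfied.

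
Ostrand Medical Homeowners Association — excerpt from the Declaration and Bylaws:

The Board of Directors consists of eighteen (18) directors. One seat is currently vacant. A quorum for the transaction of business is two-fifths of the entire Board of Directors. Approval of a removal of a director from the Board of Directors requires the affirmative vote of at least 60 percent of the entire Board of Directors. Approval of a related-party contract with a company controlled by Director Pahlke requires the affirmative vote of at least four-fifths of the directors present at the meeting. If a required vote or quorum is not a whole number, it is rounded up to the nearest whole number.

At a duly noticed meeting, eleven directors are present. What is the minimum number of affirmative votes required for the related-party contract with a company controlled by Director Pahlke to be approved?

The related-party contract with a company controlled by Director Pahlke requires four-fifths of the directors present (11).
4/5 of 11 = 8.80, rounded up to 9.

9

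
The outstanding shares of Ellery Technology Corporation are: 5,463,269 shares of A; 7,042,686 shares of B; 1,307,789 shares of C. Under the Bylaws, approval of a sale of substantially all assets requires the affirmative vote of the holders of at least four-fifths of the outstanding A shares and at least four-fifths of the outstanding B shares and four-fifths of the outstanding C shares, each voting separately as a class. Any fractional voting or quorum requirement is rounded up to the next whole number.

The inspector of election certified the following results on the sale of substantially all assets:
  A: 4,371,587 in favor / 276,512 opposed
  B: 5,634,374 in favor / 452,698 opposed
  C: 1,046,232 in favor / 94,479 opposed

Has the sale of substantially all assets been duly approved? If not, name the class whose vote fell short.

A: 4/5 of 5463269 = 4370615.20, rounded up to 4370616; 4,370,616 required, 4,371,587 in favor — approved.
B: 4/5 of 7042686 = 5634148.80, rounded up to 5634149; 5,634,149 required, 5,634,374 in favor — approved.
C: 4/5 of 1307789 = 1046231.20, rounded up to 1046232; 1,046,232 required, 1,046,232 in favor — approved.

Approved — every class gave the required vote.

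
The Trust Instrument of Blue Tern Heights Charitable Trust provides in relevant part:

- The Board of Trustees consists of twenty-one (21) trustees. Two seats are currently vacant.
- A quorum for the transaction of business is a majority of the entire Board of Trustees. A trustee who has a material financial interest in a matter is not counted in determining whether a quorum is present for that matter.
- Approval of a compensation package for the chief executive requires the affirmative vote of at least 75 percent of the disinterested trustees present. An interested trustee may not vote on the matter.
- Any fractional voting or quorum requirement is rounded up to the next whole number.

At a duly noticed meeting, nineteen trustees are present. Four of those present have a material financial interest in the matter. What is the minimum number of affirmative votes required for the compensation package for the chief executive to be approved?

The compensation package for the chief executive requires three-fourths of the disinterested trustees present (19 − 4 = 15).
3/4 of 15 = 11.25, rounded up to 12.

12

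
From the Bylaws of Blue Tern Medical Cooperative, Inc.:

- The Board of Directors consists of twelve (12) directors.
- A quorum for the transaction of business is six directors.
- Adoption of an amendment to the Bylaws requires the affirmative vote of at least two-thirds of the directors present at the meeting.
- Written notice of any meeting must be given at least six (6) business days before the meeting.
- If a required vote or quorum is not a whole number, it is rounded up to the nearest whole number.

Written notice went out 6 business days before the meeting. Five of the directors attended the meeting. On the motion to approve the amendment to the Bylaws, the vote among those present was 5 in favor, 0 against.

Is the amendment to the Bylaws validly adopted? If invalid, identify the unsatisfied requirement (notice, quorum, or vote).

Invalid — quorum requirement not satisfied.

Notice: 6 business days given; 6 required (6 ≥ 6). Satisfied.
Quorum: 5 present; quorum is 6. Not satisfied.
Vote: the amendment to the Bylaws requires two-thirds of the directors present (5). 2/3 of 5 = 3.33, rounded up to 4, so 4 affirmative votes are needed; 5 voted in favor. Satisfied. (Moot — without a quorum no business can be validly transacted.)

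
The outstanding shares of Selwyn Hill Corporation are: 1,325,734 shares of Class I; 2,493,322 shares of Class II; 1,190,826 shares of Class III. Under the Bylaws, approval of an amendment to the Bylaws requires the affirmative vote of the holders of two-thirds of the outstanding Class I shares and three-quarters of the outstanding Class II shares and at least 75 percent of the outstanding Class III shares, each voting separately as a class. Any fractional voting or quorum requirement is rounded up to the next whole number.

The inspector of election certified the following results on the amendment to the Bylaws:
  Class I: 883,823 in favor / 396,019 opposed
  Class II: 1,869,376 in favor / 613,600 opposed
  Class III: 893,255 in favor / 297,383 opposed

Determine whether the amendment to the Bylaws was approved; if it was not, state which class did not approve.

Not approved — the Class II shares did not give the required vote.

Class I: 2/3 of 1325734 = 883822.67, rounded up to 883823; 883,823 required, 883,823 in favor — approved.
Class II: 3/4 of 2493322 = 1869991.50, rounded up to 1869992; 1,869,992 required, 1,869,376 in favor — not approved.
Class III: 3/4 of 1190826 = 893119.50, rounded up to 893120; 893,120 required, 893,255 in favor — approved.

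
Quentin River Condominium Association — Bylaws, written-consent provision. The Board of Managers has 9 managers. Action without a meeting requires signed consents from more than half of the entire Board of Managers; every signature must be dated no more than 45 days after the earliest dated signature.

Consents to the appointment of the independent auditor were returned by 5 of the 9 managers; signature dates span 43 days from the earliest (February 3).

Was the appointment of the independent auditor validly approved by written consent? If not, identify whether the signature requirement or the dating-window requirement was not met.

Effective — both the signature and dating-window requirements are satisfied.

Signatures required: more than half of 9 — a majority of 9 is 5, so 5 needed; 5 signed. Sufficient.
Dating window: the latest signature is 43 days after the earliest; the limit is 45 days. Within the window.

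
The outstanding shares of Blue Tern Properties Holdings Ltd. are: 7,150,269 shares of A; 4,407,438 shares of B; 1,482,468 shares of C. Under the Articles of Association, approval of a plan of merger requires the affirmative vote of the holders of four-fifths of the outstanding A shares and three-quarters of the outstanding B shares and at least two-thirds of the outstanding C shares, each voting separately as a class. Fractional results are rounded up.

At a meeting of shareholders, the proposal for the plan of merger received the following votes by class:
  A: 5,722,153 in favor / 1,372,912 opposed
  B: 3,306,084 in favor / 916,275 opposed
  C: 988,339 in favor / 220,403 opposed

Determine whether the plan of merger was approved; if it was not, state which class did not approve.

Approved — every class gave the required vote.

A: 4/5 of 7150269 = 5720215.20, rounded up to 5720216; 5,720,216 required, 5,722,153 in favor — approved.
B: 3/4 of 4407438 = 3305578.50, rounded up to 3305579; 3,305,579 required, 3,306,084 in favor — approved.
C: 2/3 of 1482468 = 988312; 988,312 required, 988,339 in favor — approved.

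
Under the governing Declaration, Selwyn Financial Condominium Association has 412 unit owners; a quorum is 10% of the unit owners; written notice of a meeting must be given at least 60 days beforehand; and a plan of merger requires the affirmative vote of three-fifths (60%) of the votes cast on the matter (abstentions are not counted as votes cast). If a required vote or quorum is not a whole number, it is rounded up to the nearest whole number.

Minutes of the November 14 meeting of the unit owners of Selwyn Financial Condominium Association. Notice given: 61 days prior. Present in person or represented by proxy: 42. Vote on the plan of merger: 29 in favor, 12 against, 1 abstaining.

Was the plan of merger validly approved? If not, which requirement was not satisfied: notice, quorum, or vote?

Notice: 61 days given; 60 required. Satisfied.
Quorum: 10% of 412 = 41.20, rounded up to 42; 42 present. Satisfied.
Vote: requires three-fifths of the votes cast (42 − 1 abstaining = 41); 3/5 of 41 = 24.60, rounded up to 25, so 25 needed; 29 in favor. Satisfied.

Valid — all requirements satisfied.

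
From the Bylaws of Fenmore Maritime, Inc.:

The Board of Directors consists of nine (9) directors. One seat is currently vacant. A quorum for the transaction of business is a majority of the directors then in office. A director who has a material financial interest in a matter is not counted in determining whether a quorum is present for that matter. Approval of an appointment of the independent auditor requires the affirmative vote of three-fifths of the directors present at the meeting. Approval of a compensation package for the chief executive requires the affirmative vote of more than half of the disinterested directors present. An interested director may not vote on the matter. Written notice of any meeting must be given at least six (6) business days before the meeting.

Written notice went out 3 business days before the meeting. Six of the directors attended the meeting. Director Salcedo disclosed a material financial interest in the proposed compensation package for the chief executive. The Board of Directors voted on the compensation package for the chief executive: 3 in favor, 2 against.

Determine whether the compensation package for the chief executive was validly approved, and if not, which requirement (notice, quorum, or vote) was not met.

Notice: 3 business days given; 6 required (3 < 6). Not satisfied.
Quorum: 6 present, but the 1 interested director does not count, leaving 5. Quorum is 5. Satisfied.
Vote: the compensation package for the chief executive requires a majority of the disinterested directors present (6 − 1 = 5). A majority of 5 is 3, so 3 affirmative votes are needed; 3 voted in favor. Satisfied.

Invalid — notice requirement not satisfied.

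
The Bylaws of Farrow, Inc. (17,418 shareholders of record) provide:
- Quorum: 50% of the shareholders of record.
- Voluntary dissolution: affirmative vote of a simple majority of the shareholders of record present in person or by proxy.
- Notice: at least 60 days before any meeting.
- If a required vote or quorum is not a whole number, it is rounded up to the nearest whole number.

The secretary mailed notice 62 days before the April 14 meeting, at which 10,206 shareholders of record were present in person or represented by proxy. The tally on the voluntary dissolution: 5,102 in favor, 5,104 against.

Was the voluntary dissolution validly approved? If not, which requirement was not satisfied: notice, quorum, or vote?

Notice: 62 days given; 60 required. Satisfied.
Quorum: 50% of 17,418 = 8,709; 10,206 present. Satisfied.
Vote: requires a majority of those present (10,206); a majority of 10206 is 5104, so 5,104 needed; 5,102 in favor. Not satisfied.

Invalid — vote requirement not satisfied.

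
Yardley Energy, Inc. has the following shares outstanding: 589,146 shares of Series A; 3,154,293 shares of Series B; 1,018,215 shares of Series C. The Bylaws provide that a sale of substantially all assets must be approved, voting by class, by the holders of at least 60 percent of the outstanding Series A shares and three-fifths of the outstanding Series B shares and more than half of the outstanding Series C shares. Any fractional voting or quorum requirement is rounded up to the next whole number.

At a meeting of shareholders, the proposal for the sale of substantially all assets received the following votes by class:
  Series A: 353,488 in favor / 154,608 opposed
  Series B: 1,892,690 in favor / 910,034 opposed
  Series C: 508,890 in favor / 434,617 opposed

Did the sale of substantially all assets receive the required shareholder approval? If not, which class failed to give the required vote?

Series A: 3/5 of 589146 = 353487.60, rounded up to 353488; 353,488 required, 353,488 in favor — approved.
Series B: 3/5 of 3154293 = 1892575.80, rounded up to 1892576; 1,892,576 required, 1,892,690 in favor — approved.
Series C: a majority of 1018215 is 509108; 509,108 required, 508,890 in favor — not approved.

Not approved — the Series C shares did not give the required vote.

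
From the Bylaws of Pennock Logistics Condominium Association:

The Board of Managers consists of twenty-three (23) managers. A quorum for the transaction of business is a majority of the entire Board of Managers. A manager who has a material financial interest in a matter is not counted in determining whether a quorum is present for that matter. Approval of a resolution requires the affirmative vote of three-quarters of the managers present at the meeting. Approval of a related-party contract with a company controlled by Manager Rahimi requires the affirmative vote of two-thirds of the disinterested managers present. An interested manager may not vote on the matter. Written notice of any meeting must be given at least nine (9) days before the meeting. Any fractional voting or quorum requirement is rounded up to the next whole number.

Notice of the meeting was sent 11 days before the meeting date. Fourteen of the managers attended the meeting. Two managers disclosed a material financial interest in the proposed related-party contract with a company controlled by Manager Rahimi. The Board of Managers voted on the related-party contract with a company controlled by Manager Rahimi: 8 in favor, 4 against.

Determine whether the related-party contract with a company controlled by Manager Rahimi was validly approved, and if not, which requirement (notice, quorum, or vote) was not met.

Valid — all requirements satisfied.

Notice: 11 days given; 9 required (11 ≥ 9). Satisfied.
Quorum: 14 present, but the 2 interested managers do not count, leaving 12. Quorum is 12. Satisfied.
Vote: the related-party contract with a company controlled by Manager Rahimi requires two-thirds of the disinterested managers present (14 − 2 = 12). 2/3 of 12 = 8, so 8 affirmative votes are needed; 8 voted in favor. Satisfied.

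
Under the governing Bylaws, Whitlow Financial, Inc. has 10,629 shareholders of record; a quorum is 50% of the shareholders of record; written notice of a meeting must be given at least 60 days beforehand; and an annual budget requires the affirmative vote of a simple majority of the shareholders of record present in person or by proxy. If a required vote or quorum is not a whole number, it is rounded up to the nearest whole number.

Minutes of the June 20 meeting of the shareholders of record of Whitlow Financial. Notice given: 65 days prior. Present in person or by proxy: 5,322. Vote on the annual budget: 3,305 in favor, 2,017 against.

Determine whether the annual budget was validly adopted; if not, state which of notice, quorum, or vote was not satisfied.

Notice: 65 days given; 60 required. Satisfied.
Quorum: 50% of 10,629 = 5,314.50, rounded up to 5,315; 5,322 present. Satisfied.
Vote: requires a majority of those present (5,322); a majority of 5322 is 2662, so 2,662 needed; 3,305 in favor. Satisfied.

Valid — all requirements satisfied.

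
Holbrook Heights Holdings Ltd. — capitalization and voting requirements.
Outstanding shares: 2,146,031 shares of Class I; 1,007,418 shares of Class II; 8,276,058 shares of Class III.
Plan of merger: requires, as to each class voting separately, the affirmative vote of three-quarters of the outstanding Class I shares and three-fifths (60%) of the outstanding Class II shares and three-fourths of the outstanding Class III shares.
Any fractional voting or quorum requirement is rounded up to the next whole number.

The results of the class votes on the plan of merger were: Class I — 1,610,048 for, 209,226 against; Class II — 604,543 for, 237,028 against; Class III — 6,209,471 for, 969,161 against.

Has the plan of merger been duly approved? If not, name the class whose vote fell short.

Approved — every class gave the required vote.

Class I: 3/4 of 2146031 = 1609523.25, rounded up to 1609524; 1,609,524 required, 1,610,048 in favor — approved.
Class II: 3/5 of 1007418 = 604450.80, rounded up to 604451; 604,451 required, 604,543 in favor — approved.
Class III: 3/4 of 8276058 = 6207043.50, rounded up to 6207044; 6,207,044 required, 6,209,471 in favor — approved.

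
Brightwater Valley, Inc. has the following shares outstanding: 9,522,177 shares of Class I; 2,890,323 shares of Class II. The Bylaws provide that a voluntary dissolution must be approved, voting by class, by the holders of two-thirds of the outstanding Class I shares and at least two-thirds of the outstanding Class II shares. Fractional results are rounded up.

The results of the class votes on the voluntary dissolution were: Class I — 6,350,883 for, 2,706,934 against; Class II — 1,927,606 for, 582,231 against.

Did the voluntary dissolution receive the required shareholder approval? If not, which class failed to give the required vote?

Approved — every class gave the required vote.

Class I: 2/3 of 9522177 = 6348118; 6,348,118 required, 6,350,883 in favor — approved.
Class II: 2/3 of 2890323 = 1926882; 1,926,882 required, 1,927,606 in favor — approved.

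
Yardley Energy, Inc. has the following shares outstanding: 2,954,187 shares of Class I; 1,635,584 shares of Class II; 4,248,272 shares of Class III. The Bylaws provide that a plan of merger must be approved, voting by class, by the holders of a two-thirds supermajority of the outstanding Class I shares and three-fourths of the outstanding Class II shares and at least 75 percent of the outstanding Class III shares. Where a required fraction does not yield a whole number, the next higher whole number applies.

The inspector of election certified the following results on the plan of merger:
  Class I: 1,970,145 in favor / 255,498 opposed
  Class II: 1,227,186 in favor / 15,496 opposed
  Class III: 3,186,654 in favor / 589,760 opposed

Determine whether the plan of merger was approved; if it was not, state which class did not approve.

Class I: 2/3 of 2954187 = 1969458; 1,969,458 required, 1,970,145 in favor — approved.
Class II: 3/4 of 1635584 = 1226688; 1,226,688 required, 1,227,186 in favor — approved.
Class III: 3/4 of 4248272 = 3186204; 3,186,204 required, 3,186,654 in favor — approved.

Approved — every class gave the required vote.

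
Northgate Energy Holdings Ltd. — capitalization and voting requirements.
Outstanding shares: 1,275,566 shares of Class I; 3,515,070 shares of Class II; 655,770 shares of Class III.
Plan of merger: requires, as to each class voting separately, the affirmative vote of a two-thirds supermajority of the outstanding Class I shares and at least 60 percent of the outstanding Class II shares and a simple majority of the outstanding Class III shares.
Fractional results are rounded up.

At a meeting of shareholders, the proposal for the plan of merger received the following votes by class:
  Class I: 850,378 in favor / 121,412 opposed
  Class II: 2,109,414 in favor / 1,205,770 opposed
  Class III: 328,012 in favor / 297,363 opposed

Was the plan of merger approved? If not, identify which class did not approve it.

Approved — every class gave the required vote.

Class I: 2/3 of 1275566 = 850377.33, rounded up to 850378; 850,378 required, 850,378 in favor — approved.
Class II: 3/5 of 3515070 = 2109042; 2,109,042 required, 2,109,414 in favor — approved.
Class III: a majority of 655770 is 327886; 327,886 required, 328,012 in favor — approved.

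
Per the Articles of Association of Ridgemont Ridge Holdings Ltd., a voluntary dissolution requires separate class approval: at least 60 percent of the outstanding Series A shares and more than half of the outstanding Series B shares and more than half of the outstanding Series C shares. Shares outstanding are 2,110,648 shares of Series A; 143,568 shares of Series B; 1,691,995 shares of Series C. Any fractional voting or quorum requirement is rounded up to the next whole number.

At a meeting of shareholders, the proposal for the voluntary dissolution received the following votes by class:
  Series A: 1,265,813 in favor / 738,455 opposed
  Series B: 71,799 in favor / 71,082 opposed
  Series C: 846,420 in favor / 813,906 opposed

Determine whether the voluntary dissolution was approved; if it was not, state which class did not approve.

Not approved — the Series A shares did not give the required vote.

Series A: 3/5 of 2110648 = 1266388.80, rounded up to 1266389; 1,266,389 required, 1,265,813 in favor — not approved.
Series B: a majority of 143568 is 71785; 71,785 required, 71,799 in favor — approved.
Series C: a majority of 1691995 is 845998; 845,998 required, 846,420 in favor — approved.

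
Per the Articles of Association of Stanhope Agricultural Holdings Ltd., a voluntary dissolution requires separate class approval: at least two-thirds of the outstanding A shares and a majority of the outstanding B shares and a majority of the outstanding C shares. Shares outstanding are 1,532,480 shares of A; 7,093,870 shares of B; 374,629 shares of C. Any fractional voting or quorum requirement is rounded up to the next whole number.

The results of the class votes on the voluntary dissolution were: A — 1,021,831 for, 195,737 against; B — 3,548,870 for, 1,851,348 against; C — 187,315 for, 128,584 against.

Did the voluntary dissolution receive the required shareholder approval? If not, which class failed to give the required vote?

Approved — every class gave the required vote.

A: 2/3 of 1532480 = 1021653.33, rounded up to 1021654; 1,021,654 required, 1,021,831 in favor — approved.
B: a majority of 7093870 is 3546936; 3,546,936 required, 3,548,870 in favor — approved.
C: a majority of 374629 is 187315; 187,315 required, 187,315 in favor — approved.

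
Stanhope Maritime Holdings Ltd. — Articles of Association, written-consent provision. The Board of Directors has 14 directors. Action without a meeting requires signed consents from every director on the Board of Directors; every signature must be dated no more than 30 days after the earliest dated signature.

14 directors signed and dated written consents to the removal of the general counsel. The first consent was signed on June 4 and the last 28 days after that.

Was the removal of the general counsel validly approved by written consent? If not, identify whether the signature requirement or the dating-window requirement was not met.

Effective — both the signature and dating-window requirements are satisfied.

Signatures required: the unanimous vote of 14 — unanimous means all 14, so 14 needed; 14 signed. Sufficient.
Dating window: the latest signature is 28 days after the earliest; the limit is 30 days. Within the window.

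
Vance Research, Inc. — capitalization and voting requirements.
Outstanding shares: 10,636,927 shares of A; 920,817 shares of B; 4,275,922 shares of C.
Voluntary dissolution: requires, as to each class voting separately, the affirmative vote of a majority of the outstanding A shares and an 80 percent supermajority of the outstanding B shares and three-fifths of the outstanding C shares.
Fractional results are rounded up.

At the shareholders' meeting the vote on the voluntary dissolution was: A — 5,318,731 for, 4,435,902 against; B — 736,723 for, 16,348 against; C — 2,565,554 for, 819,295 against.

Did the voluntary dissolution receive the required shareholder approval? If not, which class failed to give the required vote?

Approved — every class gave the required vote.

A: a majority of 10636927 is 5318464; 5,318,464 required, 5,318,731 in favor — approved.
B: 4/5 of 920817 = 736653.60, rounded up to 736654; 736,654 required, 736,723 in favor — approved.
C: 3/5 of 4275922 = 2565553.20, rounded up to 2565554; 2,565,554 required, 2,565,554 in favor — approved.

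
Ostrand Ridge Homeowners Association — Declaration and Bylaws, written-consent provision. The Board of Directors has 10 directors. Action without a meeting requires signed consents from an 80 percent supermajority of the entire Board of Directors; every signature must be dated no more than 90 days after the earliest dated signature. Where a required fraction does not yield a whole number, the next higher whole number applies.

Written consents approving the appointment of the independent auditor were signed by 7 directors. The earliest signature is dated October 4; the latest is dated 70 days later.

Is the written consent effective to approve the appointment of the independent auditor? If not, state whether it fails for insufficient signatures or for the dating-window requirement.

Not effective — insufficient signatures.

Signatures required: an 80 percent supermajority of 10 — 4/5 of 10 = 8, so 8 needed; 7 signed. Insufficient.
Dating window: the latest signature is 70 days after the earliest; the limit is 90 days. Within the window.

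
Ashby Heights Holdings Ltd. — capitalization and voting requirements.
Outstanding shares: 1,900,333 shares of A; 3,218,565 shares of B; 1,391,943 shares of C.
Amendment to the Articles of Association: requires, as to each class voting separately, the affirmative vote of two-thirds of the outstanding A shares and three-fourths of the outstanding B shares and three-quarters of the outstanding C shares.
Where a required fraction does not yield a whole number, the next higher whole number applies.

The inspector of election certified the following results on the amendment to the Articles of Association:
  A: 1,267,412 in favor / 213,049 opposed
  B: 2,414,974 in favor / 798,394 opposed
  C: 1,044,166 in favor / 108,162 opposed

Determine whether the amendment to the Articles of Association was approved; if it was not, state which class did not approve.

Approved — every class gave the required vote.

A: 2/3 of 1900333 = 1266888.67, rounded up to 1266889; 1,266,889 required, 1,267,412 in favor — approved.
B: 3/4 of 3218565 = 2413923.75, rounded up to 2413924; 2,413,924 required, 2,414,974 in favor — approved.
C: 3/4 of 1391943 = 1043957.25, rounded up to 1043958; 1,043,958 required, 1,044,166 in favor — approved.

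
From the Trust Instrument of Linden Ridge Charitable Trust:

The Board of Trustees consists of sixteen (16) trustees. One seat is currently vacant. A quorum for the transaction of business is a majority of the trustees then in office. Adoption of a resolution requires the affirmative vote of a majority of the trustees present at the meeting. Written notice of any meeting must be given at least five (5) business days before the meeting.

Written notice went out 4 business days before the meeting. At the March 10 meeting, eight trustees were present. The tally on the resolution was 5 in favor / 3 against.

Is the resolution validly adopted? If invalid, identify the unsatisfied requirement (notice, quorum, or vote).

Invalid — notice requirement not satisfied.

Notice: 4 business days given; 5 required (4 < 5). Not satisfied.
Quorum: 8 present; quorum is 8. Satisfied.
Vote: the resolution requires a majority of the trustees present (8). A majority of 8 is 5, so 5 affirmative votes are needed; 5 voted in favor. Satisfied.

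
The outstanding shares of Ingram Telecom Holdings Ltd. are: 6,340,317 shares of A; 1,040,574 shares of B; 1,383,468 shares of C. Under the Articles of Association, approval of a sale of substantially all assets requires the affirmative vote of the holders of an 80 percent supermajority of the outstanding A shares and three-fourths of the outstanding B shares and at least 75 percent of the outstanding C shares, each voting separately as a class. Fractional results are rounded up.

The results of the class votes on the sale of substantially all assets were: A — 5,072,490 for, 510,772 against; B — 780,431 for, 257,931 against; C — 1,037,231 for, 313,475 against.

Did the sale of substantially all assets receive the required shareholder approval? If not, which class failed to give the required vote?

A: 4/5 of 6340317 = 5072253.60, rounded up to 5072254; 5,072,254 required, 5,072,490 in favor — approved.
B: 3/4 of 1040574 = 780430.50, rounded up to 780431; 780,431 required, 780,431 in favor — approved.
C: 3/4 of 1383468 = 1037601; 1,037,601 required, 1,037,231 in favor — not approved.

Not approved — the C shares did not give the required vote.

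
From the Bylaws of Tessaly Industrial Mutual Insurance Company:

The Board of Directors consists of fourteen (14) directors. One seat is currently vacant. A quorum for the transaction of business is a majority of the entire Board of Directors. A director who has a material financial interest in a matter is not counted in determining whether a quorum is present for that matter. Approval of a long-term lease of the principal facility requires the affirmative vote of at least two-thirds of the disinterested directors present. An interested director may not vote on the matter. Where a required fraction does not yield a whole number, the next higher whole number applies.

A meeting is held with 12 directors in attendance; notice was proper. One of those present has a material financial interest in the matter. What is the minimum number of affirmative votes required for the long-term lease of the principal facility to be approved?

The long-term lease of the principal facility requires two-thirds of the disinterested directors present (12 − 1 = 11).
2/3 of 11 = 7.33, rounded up to 8.

8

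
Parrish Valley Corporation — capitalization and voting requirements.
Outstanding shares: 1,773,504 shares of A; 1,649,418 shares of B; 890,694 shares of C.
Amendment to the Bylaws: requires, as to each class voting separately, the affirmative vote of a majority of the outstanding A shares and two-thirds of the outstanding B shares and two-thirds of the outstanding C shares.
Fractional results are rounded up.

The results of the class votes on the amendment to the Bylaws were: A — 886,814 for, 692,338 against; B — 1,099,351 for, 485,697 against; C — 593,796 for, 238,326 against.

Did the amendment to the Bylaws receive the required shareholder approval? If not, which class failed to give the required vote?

A: a majority of 1773504 is 886753; 886,753 required, 886,814 in favor — approved.
B: 2/3 of 1649418 = 1099612; 1,099,612 required, 1,099,351 in favor — not approved.
C: 2/3 of 890694 = 593796; 593,796 required, 593,796 in favor — approved.

Not approved — the B shares did not give the required vote.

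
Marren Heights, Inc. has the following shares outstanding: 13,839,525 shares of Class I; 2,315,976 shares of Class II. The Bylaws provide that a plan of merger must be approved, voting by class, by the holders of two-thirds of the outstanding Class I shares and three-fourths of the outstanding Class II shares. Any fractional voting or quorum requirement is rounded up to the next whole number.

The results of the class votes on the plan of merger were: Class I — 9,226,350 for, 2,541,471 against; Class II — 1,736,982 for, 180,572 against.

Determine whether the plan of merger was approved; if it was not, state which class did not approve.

Class I: 2/3 of 13839525 = 9226350; 9,226,350 required, 9,226,350 in favor — approved.
Class II: 3/4 of 2315976 = 1736982; 1,736,982 required, 1,736,982 in favor — approved.

Approved — every class gave the required vote.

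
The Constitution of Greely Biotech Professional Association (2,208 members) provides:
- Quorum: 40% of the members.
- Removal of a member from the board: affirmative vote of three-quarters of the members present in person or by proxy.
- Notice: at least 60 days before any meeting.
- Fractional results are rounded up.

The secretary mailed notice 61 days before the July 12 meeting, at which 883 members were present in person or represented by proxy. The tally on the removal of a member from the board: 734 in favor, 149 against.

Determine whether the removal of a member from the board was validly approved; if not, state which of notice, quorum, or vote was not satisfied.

Invalid — quorum requirement not satisfied.

Notice: 61 days given; 60 required. Satisfied.
Quorum: 40% of 2,208 = 883.20, rounded up to 884; 883 present. Not satisfied.
Vote: requires three-fourths of those present (883); 3/4 of 883 = 662.25, rounded up to 663, so 663 needed; 734 in favor. Satisfied.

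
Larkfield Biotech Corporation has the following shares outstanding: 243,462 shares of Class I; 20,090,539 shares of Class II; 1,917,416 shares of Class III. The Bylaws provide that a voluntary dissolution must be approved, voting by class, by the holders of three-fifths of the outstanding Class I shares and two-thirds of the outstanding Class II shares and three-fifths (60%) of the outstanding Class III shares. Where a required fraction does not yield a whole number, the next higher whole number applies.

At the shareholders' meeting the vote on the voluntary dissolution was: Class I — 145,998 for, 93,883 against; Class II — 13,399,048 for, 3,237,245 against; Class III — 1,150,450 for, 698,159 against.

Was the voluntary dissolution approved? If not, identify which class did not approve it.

Class I: 3/5 of 243462 = 146077.20, rounded up to 146078; 146,078 required, 145,998 in favor — not approved.
Class II: 2/3 of 20090539 = 13393692.67, rounded up to 13393693; 13,393,693 required, 13,399,048 in favor — approved.
Class III: 3/5 of 1917416 = 1150449.60, rounded up to 1150450; 1,150,450 required, 1,150,450 in favor — approved.

Not approved — the Class I shares did not give the required vote.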